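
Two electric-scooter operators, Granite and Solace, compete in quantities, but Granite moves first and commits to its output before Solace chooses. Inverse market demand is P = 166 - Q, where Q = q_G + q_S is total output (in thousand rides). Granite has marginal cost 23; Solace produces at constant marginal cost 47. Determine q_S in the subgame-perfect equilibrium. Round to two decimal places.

17.75

The follower Solace best-responds to any q_G: π_S = (166 - Q)q_S - 47q_S.
Setting the follower's marginal profit to zero, 119 - q_G - 2q_S = 0, i.e. q_S = (119 - q_G)/2.
The leader anticipates this reaction. Substituting into P = 166 - Q gives P = 213/2 - (1/2)q_G, so π_G = (213/2 - (1/2)q_G)q_G - 23q_G.
Leader FOC: 167/2 - q_G = 0, so q_G = 167/2.
Then q_S = (119 - 167/2)/2 = 71/4.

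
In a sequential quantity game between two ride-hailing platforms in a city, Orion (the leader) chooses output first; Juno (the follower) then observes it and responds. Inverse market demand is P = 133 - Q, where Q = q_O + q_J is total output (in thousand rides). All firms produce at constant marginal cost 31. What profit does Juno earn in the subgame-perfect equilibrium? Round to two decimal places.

650.25

Solve by backward induction. Given q_O, the follower Juno maximises π_J = (133 - q_O - q_J)q_J - 31q_J.
∂π_J/∂q_J = 102 - q_O - 2q_J = 0 gives the reaction function q_J = (102 - q_O)/2.
Orion substitutes q_J(q_O) into its own profit: π_O = q_O(133 - q_O - (102 - q_O)/2) - 31q_O = (82 - (1/2)q_O)q_O - 31q_O.
Maximising: ∂π_O/∂q_O = 51 - q_O = 0, giving q_O = 51.
Then q_J = (102 - 51)/2 = 51/2.
Price P = 133 - 153/2 = 113/2.
Juno's profit: (113/2 - 31)·(51/2) = 650.2500.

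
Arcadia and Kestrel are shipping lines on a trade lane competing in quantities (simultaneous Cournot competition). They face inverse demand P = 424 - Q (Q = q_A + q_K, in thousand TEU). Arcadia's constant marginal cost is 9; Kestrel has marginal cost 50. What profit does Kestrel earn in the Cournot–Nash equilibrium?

Arcadia's profit: π_A = (424 - Q)q_A - (9q_A). Setting ∂π_A/∂q_A = 0: 415 - 2q_A - (q_K) = 0.
Kestrel's first-order condition: 374 - 2q_K - (q_A) = 0.
Best responses: q_A = (415 - q_K)/2, q_K = (374 - q_A)/2.
Substituting one into the other gives q_A = 152 and q_K = 111.
Price P = 424 - 263 = 161.
Kestrel's profit: (161 - 50)·111 = 12321.

12321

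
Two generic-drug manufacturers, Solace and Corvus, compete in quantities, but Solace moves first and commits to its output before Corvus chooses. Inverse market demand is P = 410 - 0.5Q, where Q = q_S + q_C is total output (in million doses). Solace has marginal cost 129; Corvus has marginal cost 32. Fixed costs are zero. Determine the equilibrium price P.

175

The follower Corvus best-responds to any q_S: π_C = (410 - 0.5Q)q_C - 32q_C.
Setting the follower's marginal profit to zero, 378 - (1/2)q_S - q_C = 0, i.e. q_C = (378 - (1/2)q_S).
Solace substitutes q_C(q_S) into its own profit: π_S = q_S(410 - (1/2)q_S - (378 - (1/2)q_S)/2) - 129q_S = (221 - (1/4)q_S)q_S - 129q_S.
The leader's first-order condition 92 - (1/2)q_S = 0 yields q_S = 184.
Then q_C = (378 - (1/2)·184) = 286.
Total output Q = 470, so price P = 410 - (1/2)·470 = 175.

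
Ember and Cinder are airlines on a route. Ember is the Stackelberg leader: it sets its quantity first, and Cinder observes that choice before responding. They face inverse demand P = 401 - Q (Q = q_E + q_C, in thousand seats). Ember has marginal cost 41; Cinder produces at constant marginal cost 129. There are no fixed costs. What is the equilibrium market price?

The follower Cinder best-responds to any q_E: π_C = (401 - Q)q_C - 129q_C.
Setting the follower's marginal profit to zero, 272 - q_E - 2q_C = 0, i.e. q_C = (272 - q_E)/2.
Ember substitutes q_C(q_E) into its own profit: π_E = q_E(401 - q_E - (272 - q_E)/2) - 41q_E = (265 - (1/2)q_E)q_E - 41q_E.
The leader's first-order condition 224 - q_E = 0 yields q_E = 224.
Then q_C = (272 - 224)/2 = 24.
Total output Q = 248, so price P = 401 - 248 = 153.

153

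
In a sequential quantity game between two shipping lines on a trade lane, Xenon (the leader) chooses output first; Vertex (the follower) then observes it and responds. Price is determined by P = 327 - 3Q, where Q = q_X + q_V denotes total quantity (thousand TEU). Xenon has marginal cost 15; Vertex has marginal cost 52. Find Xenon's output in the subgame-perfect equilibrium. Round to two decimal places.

58.17

Solve by backward induction. Given q_X, the follower Vertex maximises π_V = (327 - 3q_X - 3q_V)q_V - 52q_V.
∂π_V/∂q_V = 275 - 3q_X - 6q_V = 0 gives the reaction function q_V = (275 - 3q_X)/6.
Xenon substitutes q_V(q_X) into its own profit: π_X = q_X(327 - 3q_X - (275 - 3q_X)/2) - 15q_X = (379/2 - (3/2)q_X)q_X - 15q_X.
Leader FOC: 349/2 - 3q_X = 0, so q_X = 349/6.
Then q_V = (275 - 3·(349/6))/6 = 67/4.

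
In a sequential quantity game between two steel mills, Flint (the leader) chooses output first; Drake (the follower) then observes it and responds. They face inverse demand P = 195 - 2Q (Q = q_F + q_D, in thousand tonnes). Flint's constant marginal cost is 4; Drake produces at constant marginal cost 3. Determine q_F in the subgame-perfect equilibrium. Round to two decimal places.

47.50

Solve by backward induction. Given q_F, the follower Drake maximises π_D = (195 - 2q_F - 2q_D)q_D - 3q_D.
Setting the follower's marginal profit to zero, 192 - 2q_F - 4q_D = 0, i.e. q_D = (192 - 2q_F)/4.
Flint substitutes q_D(q_F) into its own profit: π_F = q_F(195 - 2q_F - (192 - 2q_F)/2) - 4q_F = (99 - q_F)q_F - 4q_F.
Maximising: ∂π_F/∂q_F = 95 - 2q_F = 0, giving q_F = 95/2.
Then q_D = (192 - 2·(95/2))/4 = 97/4.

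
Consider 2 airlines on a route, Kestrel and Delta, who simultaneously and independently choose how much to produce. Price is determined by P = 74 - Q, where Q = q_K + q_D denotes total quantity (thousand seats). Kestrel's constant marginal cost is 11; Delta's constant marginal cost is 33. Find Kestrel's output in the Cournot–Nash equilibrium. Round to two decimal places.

Kestrel's profit: π_K = (74 - Q)q_K - (11q_K). Setting ∂π_K/∂q_K = 0: 63 - 2q_K - (q_D) = 0.
Delta's first-order condition: 41 - 2q_D - (q_K) = 0.
Best responses: q_K = (63 - q_D)/2, q_D = (41 - q_K)/2.
Substituting one into the other gives q_K = 85/3 and q_D = 19/3.

28.33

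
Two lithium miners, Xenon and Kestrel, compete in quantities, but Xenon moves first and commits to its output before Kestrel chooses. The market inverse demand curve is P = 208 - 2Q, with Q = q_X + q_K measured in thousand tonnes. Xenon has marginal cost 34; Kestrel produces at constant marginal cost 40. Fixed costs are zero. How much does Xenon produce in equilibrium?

45

The follower Kestrel best-responds to any q_X: π_K = (208 - 2Q)q_K - 40q_K.
Setting the follower's marginal profit to zero, 168 - 2q_X - 4q_K = 0, i.e. q_K = (168 - 2q_X)/4.
Xenon substitutes q_K(q_X) into its own profit: π_X = q_X(208 - 2q_X - (168 - 2q_X)/2) - 34q_X = (124 - q_X)q_X - 34q_X.
The leader's first-order condition 90 - 2q_X = 0 yields q_X = 45.
Then q_K = (168 - 2·45)/4 = 39/2.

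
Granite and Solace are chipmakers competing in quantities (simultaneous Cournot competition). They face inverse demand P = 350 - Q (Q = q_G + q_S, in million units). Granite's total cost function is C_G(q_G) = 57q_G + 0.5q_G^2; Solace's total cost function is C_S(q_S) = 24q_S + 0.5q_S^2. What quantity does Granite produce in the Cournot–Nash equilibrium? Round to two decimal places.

69.13

Granite's profit: π_G = (350 - Q)q_G - (57q_G + (1/2)q_G²). Setting ∂π_G/∂q_G = 0: 293 - 3q_G - (q_S) = 0.
Solace's profit: π_S = (350 - Q)q_S - (24q_S + (1/2)q_S²). Setting ∂π_S/∂q_S = 0: 326 - 3q_S - (q_G) = 0.
Rearranging gives the reaction functions q_G = (293 - q_S)/3 and q_S = (326 - q_G)/3.
Solving the pair: q_G = 553/8, q_S = 685/8.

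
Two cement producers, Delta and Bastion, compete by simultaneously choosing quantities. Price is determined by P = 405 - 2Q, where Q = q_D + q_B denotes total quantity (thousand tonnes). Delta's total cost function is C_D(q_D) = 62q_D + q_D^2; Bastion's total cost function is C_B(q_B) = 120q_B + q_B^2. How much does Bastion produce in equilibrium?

32

Delta's profit: π_D = (405 - 2Q)q_D - (62q_D + q_D²). Setting ∂π_D/∂q_D = 0: 343 - 6q_D - 2(q_B) = 0.
Bastion's first-order condition: 285 - 6q_B - 2(q_D) = 0.
So q_D = (343 - 2q_B)/6 and q_B = (285 - 2q_D)/6.
Substituting one into the other gives q_D = 93/2 and q_B = 32.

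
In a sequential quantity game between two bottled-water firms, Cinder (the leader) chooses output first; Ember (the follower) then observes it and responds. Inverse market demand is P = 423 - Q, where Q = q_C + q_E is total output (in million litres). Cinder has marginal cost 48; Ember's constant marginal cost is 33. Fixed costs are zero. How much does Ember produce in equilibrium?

Solve by backward induction. Given q_C, the follower Ember maximises π_E = (423 - q_C - q_E)q_E - 33q_E.
Setting the follower's marginal profit to zero, 390 - q_C - 2q_E = 0, i.e. q_E = (390 - q_C)/2.
Cinder substitutes q_E(q_C) into its own profit: π_C = q_C(423 - q_C - (390 - q_C)/2) - 48q_C = (228 - (1/2)q_C)q_C - 48q_C.
Maximising: ∂π_C/∂q_C = 180 - q_C = 0, giving q_C = 180.
Then q_E = (390 - 180)/2 = 105.

105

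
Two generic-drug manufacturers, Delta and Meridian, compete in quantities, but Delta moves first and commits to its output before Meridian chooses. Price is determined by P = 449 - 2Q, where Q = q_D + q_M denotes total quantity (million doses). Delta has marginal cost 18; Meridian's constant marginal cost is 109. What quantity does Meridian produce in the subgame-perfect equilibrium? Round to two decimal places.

19.75

The follower Meridian best-responds to any q_D: π_M = (449 - 2Q)q_M - 109q_M.
∂π_M/∂q_M = 340 - 2q_D - 4q_M = 0 gives the reaction function q_M = (340 - 2q_D)/4.
The leader anticipates this reaction. Substituting into P = 449 - 2Q gives P = 279 - q_D, so π_D = (279 - q_D)q_D - 18q_D.
Maximising: ∂π_D/∂q_D = 261 - 2q_D = 0, giving q_D = 261/2.
Then q_M = (340 - 2·(261/2))/4 = 79/4.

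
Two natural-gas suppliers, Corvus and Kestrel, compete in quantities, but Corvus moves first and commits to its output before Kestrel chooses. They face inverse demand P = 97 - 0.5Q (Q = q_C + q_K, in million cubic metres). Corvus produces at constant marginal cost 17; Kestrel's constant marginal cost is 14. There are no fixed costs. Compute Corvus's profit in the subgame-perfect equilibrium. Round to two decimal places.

1482.25

The follower Kestrel best-responds to any q_C: π_K = (97 - 0.5Q)q_K - 14q_K.
Setting the follower's marginal profit to zero, 83 - (1/2)q_C - q_K = 0, i.e. q_K = (83 - (1/2)q_C).
Corvus substitutes q_K(q_C) into its own profit: π_C = q_C(97 - (1/2)q_C - (83 - (1/2)q_C)/2) - 17q_C = (111/2 - (1/4)q_C)q_C - 17q_C.
Leader FOC: 77/2 - (1/2)q_C = 0, so q_C = 77.
Then q_K = (83 - (1/2)·77) = 89/2.
Price P = 97 - (1/2)·(243/2) = 145/4.
Corvus's profit: (145/4 - 17)·77 = 1482.2500.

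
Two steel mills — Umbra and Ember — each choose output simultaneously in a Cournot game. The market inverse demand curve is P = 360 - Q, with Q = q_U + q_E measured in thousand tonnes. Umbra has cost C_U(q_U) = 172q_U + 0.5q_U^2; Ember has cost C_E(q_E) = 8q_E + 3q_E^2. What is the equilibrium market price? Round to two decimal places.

272.17

Umbra's profit: π_U = (360 - Q)q_U - (172q_U + (1/2)q_U²). Setting ∂π_U/∂q_U = 0: 188 - 3q_U - (q_E) = 0.
Ember's first-order condition: 352 - 8q_E - (q_U) = 0.
Best responses: q_U = (188 - q_E)/3, q_E = (352 - q_U)/8.
Substituting one into the other gives q_U = 1152/23 and q_E = 868/23.
Total output Q = 87.8261, so price P = 360 - 87.8261 = 272.1739.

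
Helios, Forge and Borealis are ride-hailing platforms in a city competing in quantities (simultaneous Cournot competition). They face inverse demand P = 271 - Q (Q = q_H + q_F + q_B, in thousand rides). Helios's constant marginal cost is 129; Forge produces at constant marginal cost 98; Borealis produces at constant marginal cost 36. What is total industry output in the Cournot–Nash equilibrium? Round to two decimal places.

Helios's profit: π_H = (271 - Q)q_H - (129q_H). Setting ∂π_H/∂q_H = 0: 142 - 2q_H - (q_F + q_B) = 0.
Forge's first-order condition: 173 - 2q_F - (q_H + q_B) = 0.
Borealis's first-order condition: 235 - 2q_B - (q_H + q_F) = 0.
Adding the 3 first-order conditions: 550 − 4Q = 0, so Q = 275/2.
Back-substituting: q_H = (142 − 275/2) = 9/2, q_F = (173 − 275/2) = 71/2, q_B = (235 − 275/2) = 195/2.
Total output Q = 9/2 + 71/2 + 195/2 = 275/2.

137.50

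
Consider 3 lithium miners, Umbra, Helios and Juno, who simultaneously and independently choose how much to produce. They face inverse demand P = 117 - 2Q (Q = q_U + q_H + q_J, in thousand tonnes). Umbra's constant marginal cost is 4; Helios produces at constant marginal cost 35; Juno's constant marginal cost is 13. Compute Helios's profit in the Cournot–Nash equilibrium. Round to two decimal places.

Umbra's profit: π_U = (117 - 2Q)q_U - (4q_U). Setting ∂π_U/∂q_U = 0: 113 - 4q_U - 2(q_H + q_J) = 0.
Helios's first-order condition: 82 - 4q_H - 2(q_U + q_J) = 0.
Juno's profit: π_J = (117 - 2Q)q_J - (13q_J). Setting ∂π_J/∂q_J = 0: 104 - 4q_J - 2(q_U + q_H) = 0.
Summing all 3 equations gives 299 − 8Q = 0, hence Q = 299/8.
Back-substituting: q_U = (113 − 299/4)/2 = 153/8, q_H = (82 − 299/4)/2 = 29/8, q_J = (104 − 299/4)/2 = 117/8.
Price P = 117 - 2·(299/8) = 169/4.
Helios's profit: (169/4 - 35)·(29/8) = 841/32.

26.28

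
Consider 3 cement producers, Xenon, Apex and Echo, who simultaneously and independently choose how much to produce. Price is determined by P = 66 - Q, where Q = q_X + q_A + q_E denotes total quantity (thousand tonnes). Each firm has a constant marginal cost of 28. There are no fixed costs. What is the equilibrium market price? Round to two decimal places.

37.50

A representative firm's profit is π_i = q_i(66 - Q) - 28q_i.
Setting ∂π_i/∂q_i = 0 with rivals' quantities fixed: 38 - 2q_i - Σ_{j≠i} q_j = 0.
By symmetry each firm produces the same amount; substituting Σ_{j≠i} q_j = 2q_i yields q_i = 38/4 = 19/2.
Total output Q = 57/2, so price P = 66 - 57/2 = 75/2.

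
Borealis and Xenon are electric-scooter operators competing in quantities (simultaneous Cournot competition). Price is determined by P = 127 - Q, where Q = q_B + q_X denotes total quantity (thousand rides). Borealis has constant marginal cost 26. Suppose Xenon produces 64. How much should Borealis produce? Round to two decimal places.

With the rival's output fixed at 64, Borealis's profit is π_B = (127 - 64 - q_B)q_B - (26q_B) = (63 - q_B)q_B - (26q_B).
∂π_B/∂q_B = 37 - 2q_B = 0, so q_B = 37/2.

18.50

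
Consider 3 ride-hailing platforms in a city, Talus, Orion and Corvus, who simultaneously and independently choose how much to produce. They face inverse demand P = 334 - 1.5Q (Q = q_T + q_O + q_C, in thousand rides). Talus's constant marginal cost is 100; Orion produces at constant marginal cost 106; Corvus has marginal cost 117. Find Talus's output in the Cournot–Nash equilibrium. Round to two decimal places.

42.83

Talus's profit: π_T = (334 - 1.5Q)q_T - (100q_T). Setting ∂π_T/∂q_T = 0: 234 - 3q_T - (3/2)(q_O + q_C) = 0.
Orion's profit: π_O = (334 - 1.5Q)q_O - (106q_O). Setting ∂π_O/∂q_O = 0: 228 - 3q_O - (3/2)(q_T + q_C) = 0.
Corvus's first-order condition: 217 - 3q_C - (3/2)(q_T + q_O) = 0.
Summing all 3 equations gives 679 − 6Q = 0, hence Q = 679/6.
Back-substituting: q_T = (234 − 679/4)/(3/2) = 257/6, q_O = (228 − 679/4)/(3/2) = 233/6, q_C = (217 − 679/4)/(3/2) = 63/2.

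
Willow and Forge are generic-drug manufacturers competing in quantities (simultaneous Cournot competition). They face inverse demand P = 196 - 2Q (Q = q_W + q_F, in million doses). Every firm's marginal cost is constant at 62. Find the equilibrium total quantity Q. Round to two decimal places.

44.67

A representative firm's profit is π_i = q_i(196 - 2Q) - 62q_i.
Setting ∂π_i/∂q_i = 0 with rivals' quantities fixed: 134 - 4q_i - 2q_j = 0.
By symmetry each firm produces the same amount; substituting q_j = q_i yields q_i = 134/6 = 67/3.
Total output Q = 67/3 + 67/3 = 134/3.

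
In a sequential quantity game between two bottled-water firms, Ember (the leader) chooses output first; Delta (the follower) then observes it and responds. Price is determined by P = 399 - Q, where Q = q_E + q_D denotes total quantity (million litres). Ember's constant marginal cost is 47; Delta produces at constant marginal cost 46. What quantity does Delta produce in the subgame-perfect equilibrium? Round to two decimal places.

88.75

Solve by backward induction. Given q_E, the follower Delta maximises π_D = (399 - q_E - q_D)q_D - 46q_D.
Follower FOC: 353 - q_E - 2q_D = 0, so q_D(q_E) = (353 - q_E)/2.
Ember substitutes q_D(q_E) into its own profit: π_E = q_E(399 - q_E - (353 - q_E)/2) - 47q_E = (445/2 - (1/2)q_E)q_E - 47q_E.
Leader FOC: 351/2 - q_E = 0, so q_E = 351/2.
Then q_D = (353 - 351/2)/2 = 355/4.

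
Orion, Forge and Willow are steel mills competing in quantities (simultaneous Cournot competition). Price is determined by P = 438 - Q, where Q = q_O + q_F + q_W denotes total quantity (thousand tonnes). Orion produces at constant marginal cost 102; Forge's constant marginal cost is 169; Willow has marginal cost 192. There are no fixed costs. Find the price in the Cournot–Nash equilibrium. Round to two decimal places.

Orion's profit: π_O = (438 - Q)q_O - (102q_O). Setting ∂π_O/∂q_O = 0: 336 - 2q_O - (q_F + q_W) = 0.
Forge's first-order condition: 269 - 2q_F - (q_O + q_W) = 0.
Willow's profit: π_W = (438 - Q)q_W - (192q_W). Setting ∂π_W/∂q_W = 0: 246 - 2q_W - (q_O + q_F) = 0.
Adding the 3 first-order conditions: 851 − 4Q = 0, so Q = 851/4.
Back-substituting: q_O = (336 − 851/4) = 493/4, q_F = (269 − 851/4) = 225/4, q_W = (246 − 851/4) = 133/4.
Total output Q = 851/4, so price P = 438 - 851/4 = 901/4.

225.25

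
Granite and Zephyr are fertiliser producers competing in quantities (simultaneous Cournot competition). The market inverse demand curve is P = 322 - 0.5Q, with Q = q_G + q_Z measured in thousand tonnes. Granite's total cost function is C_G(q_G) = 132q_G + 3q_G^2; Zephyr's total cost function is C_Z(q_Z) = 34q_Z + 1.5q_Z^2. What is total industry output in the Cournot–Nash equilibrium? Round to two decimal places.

Granite's profit: π_G = (322 - 0.5Q)q_G - (132q_G + 3q_G²). Setting ∂π_G/∂q_G = 0: 190 - 7q_G - (1/2)(q_Z) = 0.
Zephyr's profit: π_Z = (322 - 0.5Q)q_Z - (34q_Z + (3/2)q_Z²). Setting ∂π_Z/∂q_Z = 0: 288 - 4q_Z - (1/2)(q_G) = 0.
Rearranging gives the reaction functions q_G = (190 - (1/2)q_Z)/7 and q_Z = (288 - (1/2)q_G)/4.
Solving the pair: q_G = 22.1982, q_Z = 69.2252.
Total output Q = 22.1982 + 69.2252 = 91.4234.

91.42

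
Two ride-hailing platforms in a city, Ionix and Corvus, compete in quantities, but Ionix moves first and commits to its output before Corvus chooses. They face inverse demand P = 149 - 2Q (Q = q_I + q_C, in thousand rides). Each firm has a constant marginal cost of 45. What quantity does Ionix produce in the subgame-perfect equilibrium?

Solve by backward induction. Given q_I, the follower Corvus maximises π_C = (149 - 2q_I - 2q_C)q_C - 45q_C.
∂π_C/∂q_C = 104 - 2q_I - 4q_C = 0 gives the reaction function q_C = (104 - 2q_I)/4.
The leader anticipates this reaction. Substituting into P = 149 - 2Q gives P = 97 - q_I, so π_I = (97 - q_I)q_I - 45q_I.
Leader FOC: 52 - 2q_I = 0, so q_I = 26.
Then q_C = (104 - 2·26)/4 = 13.

26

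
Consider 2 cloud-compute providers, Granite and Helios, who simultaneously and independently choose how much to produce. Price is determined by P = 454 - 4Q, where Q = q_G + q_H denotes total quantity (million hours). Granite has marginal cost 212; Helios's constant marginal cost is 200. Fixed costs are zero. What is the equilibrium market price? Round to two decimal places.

288.67

Granite's profit: π_G = (454 - 4Q)q_G - (212q_G). Setting ∂π_G/∂q_G = 0: 242 - 8q_G - 4(q_H) = 0.
Helios's first-order condition: 254 - 8q_H - 4(q_G) = 0.
Best responses: q_G = (242 - 4q_H)/8, q_H = (254 - 4q_G)/8.
Solving the pair: q_G = 115/6, q_H = 133/6.
Total output Q = 124/3, so price P = 454 - 4·(124/3) = 866/3.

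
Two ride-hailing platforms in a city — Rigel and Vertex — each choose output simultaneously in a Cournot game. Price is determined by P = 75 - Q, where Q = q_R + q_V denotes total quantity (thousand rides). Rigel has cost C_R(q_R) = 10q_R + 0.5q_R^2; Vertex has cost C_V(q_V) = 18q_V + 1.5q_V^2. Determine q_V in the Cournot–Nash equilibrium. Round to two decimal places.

7.57

Rigel's profit: π_R = (75 - Q)q_R - (10q_R + (1/2)q_R²). Setting ∂π_R/∂q_R = 0: 65 - 3q_R - (q_V) = 0.
Vertex's profit: π_V = (75 - Q)q_V - (18q_V + (3/2)q_V²). Setting ∂π_V/∂q_V = 0: 57 - 5q_V - (q_R) = 0.
Rearranging gives the reaction functions q_R = (65 - q_V)/3 and q_V = (57 - q_R)/5.
Solving the pair: q_R = 134/7, q_V = 53/7.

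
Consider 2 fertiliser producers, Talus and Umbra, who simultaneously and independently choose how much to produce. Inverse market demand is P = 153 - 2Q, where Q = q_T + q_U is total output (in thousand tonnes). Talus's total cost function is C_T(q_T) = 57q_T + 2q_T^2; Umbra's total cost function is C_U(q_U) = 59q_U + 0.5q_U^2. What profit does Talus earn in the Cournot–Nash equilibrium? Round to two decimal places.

Talus's profit: π_T = (153 - 2Q)q_T - (57q_T + 2q_T²). Setting ∂π_T/∂q_T = 0: 96 - 8q_T - 2(q_U) = 0.
Umbra's first-order condition: 94 - 5q_U - 2(q_T) = 0.
Best responses: q_T = (96 - 2q_U)/8, q_U = (94 - 2q_T)/5.
Solving the pair: q_T = 73/9, q_U = 140/9.
Price P = 153 - 2·(71/3) = 317/3.
Talus's profit: (317/3)·(73/9) - 57·(73/9) - 2(73/9)² = 263.1605.

263.16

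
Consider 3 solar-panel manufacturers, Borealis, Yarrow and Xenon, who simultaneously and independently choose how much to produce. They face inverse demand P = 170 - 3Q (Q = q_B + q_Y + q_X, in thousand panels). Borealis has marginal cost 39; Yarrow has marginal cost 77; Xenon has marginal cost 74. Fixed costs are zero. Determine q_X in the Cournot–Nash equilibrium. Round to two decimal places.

Borealis's profit: π_B = (170 - 3Q)q_B - (39q_B). Setting ∂π_B/∂q_B = 0: 131 - 6q_B - 3(q_Y + q_X) = 0.
Yarrow's first-order condition: 93 - 6q_Y - 3(q_B + q_X) = 0.
Xenon's first-order condition: 96 - 6q_X - 3(q_B + q_Y) = 0.
Adding the 3 conditions: 320 − 6Q − 6Q = 0, i.e. Q = 80/3.
Back-substituting: q_B = (131 − 80)/3 = 17, q_Y = (93 − 80)/3 = 13/3, q_X = (96 − 80)/3 = 16/3.

5.33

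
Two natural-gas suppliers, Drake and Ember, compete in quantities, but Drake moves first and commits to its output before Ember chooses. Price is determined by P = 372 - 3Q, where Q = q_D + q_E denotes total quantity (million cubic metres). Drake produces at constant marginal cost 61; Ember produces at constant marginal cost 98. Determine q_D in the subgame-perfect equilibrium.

58

The follower Ember best-responds to any q_D: π_E = (372 - 3Q)q_E - 98q_E.
Setting the follower's marginal profit to zero, 274 - 3q_D - 6q_E = 0, i.e. q_E = (274 - 3q_D)/6.
Drake substitutes q_E(q_D) into its own profit: π_D = q_D(372 - 3q_D - (274 - 3q_D)/2) - 61q_D = (235 - (3/2)q_D)q_D - 61q_D.
Maximising: ∂π_D/∂q_D = 174 - 3q_D = 0, giving q_D = 58.
Then q_E = (274 - 3·58)/6 = 50/3.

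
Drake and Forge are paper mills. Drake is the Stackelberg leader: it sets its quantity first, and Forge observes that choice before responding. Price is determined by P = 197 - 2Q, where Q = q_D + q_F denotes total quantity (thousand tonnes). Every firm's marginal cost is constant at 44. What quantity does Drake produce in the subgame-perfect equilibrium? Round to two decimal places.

38.25

The follower Forge best-responds to any q_D: π_F = (197 - 2Q)q_F - 44q_F.
Follower FOC: 153 - 2q_D - 4q_F = 0, so q_F(q_D) = (153 - 2q_D)/4.
The leader anticipates this reaction. Substituting into P = 197 - 2Q gives P = 241/2 - q_D, so π_D = (241/2 - q_D)q_D - 44q_D.
Leader FOC: 153/2 - 2q_D = 0, so q_D = 153/4.
Then q_F = (153 - 2·(153/4))/4 = 153/8.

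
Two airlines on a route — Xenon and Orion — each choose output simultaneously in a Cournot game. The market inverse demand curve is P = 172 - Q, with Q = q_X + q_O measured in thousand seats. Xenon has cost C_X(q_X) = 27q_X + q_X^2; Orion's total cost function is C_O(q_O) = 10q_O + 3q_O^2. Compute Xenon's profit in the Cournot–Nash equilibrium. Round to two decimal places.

2072.85

Xenon's profit: π_X = (172 - Q)q_X - (27q_X + q_X²). Setting ∂π_X/∂q_X = 0: 145 - 4q_X - (q_O) = 0.
Orion's profit: π_O = (172 - Q)q_O - (10q_O + 3q_O²). Setting ∂π_O/∂q_O = 0: 162 - 8q_O - (q_X) = 0.
Rearranging gives the reaction functions q_X = (145 - q_O)/4 and q_O = (162 - q_X)/8.
Solving the pair: q_X = 998/31, q_O = 503/31.
Price P = 172 - 1501/31 = 123.5806.
Xenon's profit: 123.5806·(998/31) - 27·(998/31) - (998/31)² = 2072.8491.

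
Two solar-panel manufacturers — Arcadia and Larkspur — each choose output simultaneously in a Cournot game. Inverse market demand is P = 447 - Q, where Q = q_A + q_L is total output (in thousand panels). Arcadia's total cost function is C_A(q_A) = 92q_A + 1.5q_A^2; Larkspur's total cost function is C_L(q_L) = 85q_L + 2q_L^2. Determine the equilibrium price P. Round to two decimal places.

335.86

Arcadia's profit: π_A = (447 - Q)q_A - (92q_A + (3/2)q_A²). Setting ∂π_A/∂q_A = 0: 355 - 5q_A - (q_L) = 0.
Larkspur's profit: π_L = (447 - Q)q_L - (85q_L + 2q_L²). Setting ∂π_L/∂q_L = 0: 362 - 6q_L - (q_A) = 0.
Rearranging gives the reaction functions q_A = (355 - q_L)/5 and q_L = (362 - q_A)/6.
Substituting one into the other gives q_A = 1768/29 and q_L = 1455/29.
Total output Q = 111.1379, so price P = 447 - 111.1379 = 335.8621.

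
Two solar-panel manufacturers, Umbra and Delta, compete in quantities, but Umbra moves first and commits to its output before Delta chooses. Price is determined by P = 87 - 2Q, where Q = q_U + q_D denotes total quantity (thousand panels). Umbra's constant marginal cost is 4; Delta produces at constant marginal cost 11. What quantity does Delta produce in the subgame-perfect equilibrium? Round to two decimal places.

7.75

Solve by backward induction. Given q_U, the follower Delta maximises π_D = (87 - 2q_U - 2q_D)q_D - 11q_D.
Setting the follower's marginal profit to zero, 76 - 2q_U - 4q_D = 0, i.e. q_D = (76 - 2q_U)/4.
Umbra substitutes q_D(q_U) into its own profit: π_U = q_U(87 - 2q_U - (76 - 2q_U)/2) - 4q_U = (49 - q_U)q_U - 4q_U.
Leader FOC: 45 - 2q_U = 0, so q_U = 45/2.
Then q_D = (76 - 2·(45/2))/4 = 31/4.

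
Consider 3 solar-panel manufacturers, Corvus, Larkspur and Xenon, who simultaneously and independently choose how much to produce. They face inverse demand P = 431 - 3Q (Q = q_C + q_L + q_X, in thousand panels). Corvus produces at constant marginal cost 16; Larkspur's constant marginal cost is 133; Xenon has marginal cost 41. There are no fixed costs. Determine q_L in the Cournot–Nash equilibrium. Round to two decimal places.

7.42

Corvus's profit: π_C = (431 - 3Q)q_C - (16q_C). Setting ∂π_C/∂q_C = 0: 415 - 6q_C - 3(q_L + q_X) = 0.
Larkspur's profit: π_L = (431 - 3Q)q_L - (133q_L). Setting ∂π_L/∂q_L = 0: 298 - 6q_L - 3(q_C + q_X) = 0.
Xenon's profit: π_X = (431 - 3Q)q_X - (41q_X). Setting ∂π_X/∂q_X = 0: 390 - 6q_X - 3(q_C + q_L) = 0.
Summing all 3 equations gives 1103 − 12Q = 0, hence Q = 1103/12.
Back-substituting: q_C = (415 − 1103/4)/3 = 557/12, q_L = (298 − 1103/4)/3 = 89/12, q_X = (390 − 1103/4)/3 = 457/12.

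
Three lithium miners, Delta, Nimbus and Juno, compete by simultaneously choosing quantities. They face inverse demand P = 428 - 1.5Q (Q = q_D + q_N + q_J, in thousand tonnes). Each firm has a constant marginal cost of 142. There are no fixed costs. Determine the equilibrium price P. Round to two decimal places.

A representative firm's profit is π_i = q_i(428 - 1.5Q) - 142q_i.
First-order condition (treating rivals' output as given): 286 - 3q_i - (3/2)·Σ_{j≠i} q_j = 0.
With identical firms every q_j equals q_i, so Σ_{j≠i} q_j = 2q_i and 286 = 6q_i, giving q_i = 143/3.
Total output Q = 143, so price P = 428 - (3/2)·143 = 427/2.

213.50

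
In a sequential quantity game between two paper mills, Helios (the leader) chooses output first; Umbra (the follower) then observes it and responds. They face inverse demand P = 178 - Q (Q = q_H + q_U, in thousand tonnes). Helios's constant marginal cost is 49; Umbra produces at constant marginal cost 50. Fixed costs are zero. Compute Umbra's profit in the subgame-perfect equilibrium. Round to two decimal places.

992.25

The follower Umbra best-responds to any q_H: π_U = (178 - Q)q_U - 50q_U.
Follower FOC: 128 - q_H - 2q_U = 0, so q_U(q_H) = (128 - q_H)/2.
Helios substitutes q_U(q_H) into its own profit: π_H = q_H(178 - q_H - (128 - q_H)/2) - 49q_H = (114 - (1/2)q_H)q_H - 49q_H.
The leader's first-order condition 65 - q_H = 0 yields q_H = 65.
Then q_U = (128 - 65)/2 = 63/2.
Price P = 178 - 193/2 = 163/2.
Umbra's profit: (163/2 - 50)·(63/2) = 992.2500.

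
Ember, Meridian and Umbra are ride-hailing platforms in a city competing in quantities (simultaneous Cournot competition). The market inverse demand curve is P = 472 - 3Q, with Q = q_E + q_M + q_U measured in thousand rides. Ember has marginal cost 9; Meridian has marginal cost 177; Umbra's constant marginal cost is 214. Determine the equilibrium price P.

Ember's profit: π_E = (472 - 3Q)q_E - (9q_E). Setting ∂π_E/∂q_E = 0: 463 - 6q_E - 3(q_M + q_U) = 0.
Meridian's first-order condition: 295 - 6q_M - 3(q_E + q_U) = 0.
Umbra's first-order condition: 258 - 6q_U - 3(q_E + q_M) = 0.
Summing all 3 equations gives 1016 − 12Q = 0, hence Q = 254/3.
Back-substituting: q_E = (463 − 254)/3 = 209/3, q_M = (295 − 254)/3 = 41/3, q_U = (258 − 254)/3 = 4/3.
Total output Q = 254/3, so price P = 472 - 3·(254/3) = 218.

218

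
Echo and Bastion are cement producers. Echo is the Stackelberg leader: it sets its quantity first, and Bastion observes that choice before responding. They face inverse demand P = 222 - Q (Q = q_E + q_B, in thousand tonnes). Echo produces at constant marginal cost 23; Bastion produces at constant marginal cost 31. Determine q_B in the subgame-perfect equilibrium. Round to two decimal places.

43.75

Solve by backward induction. Given q_E, the follower Bastion maximises π_B = (222 - q_E - q_B)q_B - 31q_B.
Follower FOC: 191 - q_E - 2q_B = 0, so q_B(q_E) = (191 - q_E)/2.
The leader anticipates this reaction. Substituting into P = 222 - Q gives P = 253/2 - (1/2)q_E, so π_E = (253/2 - (1/2)q_E)q_E - 23q_E.
Maximising: ∂π_E/∂q_E = 207/2 - q_E = 0, giving q_E = 207/2.
Then q_B = (191 - 207/2)/2 = 175/4.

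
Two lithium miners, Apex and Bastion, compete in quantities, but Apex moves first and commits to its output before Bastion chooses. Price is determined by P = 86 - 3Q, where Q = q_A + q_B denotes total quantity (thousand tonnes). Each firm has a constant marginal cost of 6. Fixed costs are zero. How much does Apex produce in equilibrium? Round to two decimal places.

13.33

The follower Bastion best-responds to any q_A: π_B = (86 - 3Q)q_B - 6q_B.
∂π_B/∂q_B = 80 - 3q_A - 6q_B = 0 gives the reaction function q_B = (80 - 3q_A)/6.
Apex substitutes q_B(q_A) into its own profit: π_A = q_A(86 - 3q_A - (80 - 3q_A)/2) - 6q_A = (46 - (3/2)q_A)q_A - 6q_A.
The leader's first-order condition 40 - 3q_A = 0 yields q_A = 40/3.
Then q_B = (80 - 3·(40/3))/6 = 20/3.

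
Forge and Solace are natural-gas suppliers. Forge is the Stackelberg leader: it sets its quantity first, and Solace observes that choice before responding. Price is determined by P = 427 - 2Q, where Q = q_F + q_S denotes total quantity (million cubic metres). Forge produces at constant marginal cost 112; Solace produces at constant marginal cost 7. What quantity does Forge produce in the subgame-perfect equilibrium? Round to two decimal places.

Solve by backward induction. Given q_F, the follower Solace maximises π_S = (427 - 2q_F - 2q_S)q_S - 7q_S.
Follower FOC: 420 - 2q_F - 4q_S = 0, so q_S(q_F) = (420 - 2q_F)/4.
Forge substitutes q_S(q_F) into its own profit: π_F = q_F(427 - 2q_F - (420 - 2q_F)/2) - 112q_F = (217 - q_F)q_F - 112q_F.
Maximising: ∂π_F/∂q_F = 105 - 2q_F = 0, giving q_F = 105/2.
Then q_S = (420 - 2·(105/2))/4 = 315/4.

52.50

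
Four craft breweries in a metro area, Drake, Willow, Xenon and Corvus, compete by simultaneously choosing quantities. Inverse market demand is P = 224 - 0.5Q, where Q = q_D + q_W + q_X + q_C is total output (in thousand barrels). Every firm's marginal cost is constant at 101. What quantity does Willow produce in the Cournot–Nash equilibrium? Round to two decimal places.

Each firm earns π_i = (224 - 0.5Q)q_i - 101q_i.
First-order condition (treating rivals' output as given): 123 - q_i - (1/2)·Σ_{j≠i} q_j = 0.
By symmetry each firm produces the same amount; substituting Σ_{j≠i} q_j = 3q_i yields q_i = 123/(5/2) = 246/5.

49.20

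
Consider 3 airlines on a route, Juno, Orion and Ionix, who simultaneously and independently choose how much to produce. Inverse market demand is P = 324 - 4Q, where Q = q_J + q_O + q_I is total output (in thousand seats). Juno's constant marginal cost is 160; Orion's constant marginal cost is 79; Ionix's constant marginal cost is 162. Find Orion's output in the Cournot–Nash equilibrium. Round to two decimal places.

25.56

Juno's profit: π_J = (324 - 4Q)q_J - (160q_J). Setting ∂π_J/∂q_J = 0: 164 - 8q_J - 4(q_O + q_I) = 0.
Orion's first-order condition: 245 - 8q_O - 4(q_J + q_I) = 0.
Ionix's first-order condition: 162 - 8q_I - 4(q_J + q_O) = 0.
Adding the 3 conditions: 571 − 8Q − 8Q = 0, i.e. Q = 571/16.
Back-substituting: q_J = (164 − 571/4)/4 = 85/16, q_O = (245 − 571/4)/4 = 409/16, q_I = (162 − 571/4)/4 = 77/16.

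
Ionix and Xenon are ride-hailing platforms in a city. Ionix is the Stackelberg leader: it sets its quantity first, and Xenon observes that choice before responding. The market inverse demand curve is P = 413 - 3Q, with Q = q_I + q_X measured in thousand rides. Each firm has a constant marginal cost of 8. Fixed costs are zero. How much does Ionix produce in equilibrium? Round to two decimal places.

67.50

The follower Xenon best-responds to any q_I: π_X = (413 - 3Q)q_X - 8q_X.
Setting the follower's marginal profit to zero, 405 - 3q_I - 6q_X = 0, i.e. q_X = (405 - 3q_I)/6.
Ionix substitutes q_X(q_I) into its own profit: π_I = q_I(413 - 3q_I - (405 - 3q_I)/2) - 8q_I = (421/2 - (3/2)q_I)q_I - 8q_I.
Leader FOC: 405/2 - 3q_I = 0, so q_I = 135/2.
Then q_X = (405 - 3·(135/2))/6 = 135/4.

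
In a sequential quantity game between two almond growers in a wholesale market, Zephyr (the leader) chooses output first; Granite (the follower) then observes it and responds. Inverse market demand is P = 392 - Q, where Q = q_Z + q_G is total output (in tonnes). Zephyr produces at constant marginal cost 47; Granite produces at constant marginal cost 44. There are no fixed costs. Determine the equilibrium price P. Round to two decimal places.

Solve by backward induction. Given q_Z, the follower Granite maximises π_G = (392 - q_Z - q_G)q_G - 44q_G.
Setting the follower's marginal profit to zero, 348 - q_Z - 2q_G = 0, i.e. q_G = (348 - q_Z)/2.
Zephyr substitutes q_G(q_Z) into its own profit: π_Z = q_Z(392 - q_Z - (348 - q_Z)/2) - 47q_Z = (218 - (1/2)q_Z)q_Z - 47q_Z.
Leader FOC: 171 - q_Z = 0, so q_Z = 171.
Then q_G = (348 - 171)/2 = 177/2.
Total output Q = 519/2, so price P = 392 - 519/2 = 265/2.

132.50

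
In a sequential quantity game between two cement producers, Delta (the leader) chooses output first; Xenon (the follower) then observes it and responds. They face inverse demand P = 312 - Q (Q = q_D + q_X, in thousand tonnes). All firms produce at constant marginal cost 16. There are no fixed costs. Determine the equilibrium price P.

Solve by backward induction. Given q_D, the follower Xenon maximises π_X = (312 - q_D - q_X)q_X - 16q_X.
Setting the follower's marginal profit to zero, 296 - q_D - 2q_X = 0, i.e. q_X = (296 - q_D)/2.
Delta substitutes q_X(q_D) into its own profit: π_D = q_D(312 - q_D - (296 - q_D)/2) - 16q_D = (164 - (1/2)q_D)q_D - 16q_D.
Leader FOC: 148 - q_D = 0, so q_D = 148.
Then q_X = (296 - 148)/2 = 74.
Total output Q = 222, so price P = 312 - 222 = 90.

90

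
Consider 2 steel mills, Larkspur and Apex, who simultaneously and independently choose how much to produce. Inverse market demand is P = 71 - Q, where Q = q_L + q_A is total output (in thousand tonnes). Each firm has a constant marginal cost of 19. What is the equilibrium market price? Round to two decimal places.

A representative firm's profit is π_i = q_i(71 - Q) - 19q_i.
First-order condition (treating rivals' output as given): 52 - 2q_i - q_j = 0.
By symmetry each firm produces the same amount; substituting q_j = q_i yields q_i = 52/3.
Total output Q = 104/3, so price P = 71 - 104/3 = 109/3.

36.33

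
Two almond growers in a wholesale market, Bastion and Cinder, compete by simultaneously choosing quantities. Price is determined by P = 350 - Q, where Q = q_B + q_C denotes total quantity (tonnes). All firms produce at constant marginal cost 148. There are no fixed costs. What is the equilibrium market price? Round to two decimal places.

A representative firm's profit is π_i = q_i(350 - Q) - 148q_i.
First-order condition (treating rivals' output as given): 202 - 2q_i - q_j = 0.
With identical firms every q_j equals q_i, so q_j = q_i and 202 = 3q_i, giving q_i = 202/3.
Total output Q = 404/3, so price P = 350 - 404/3 = 646/3.

215.33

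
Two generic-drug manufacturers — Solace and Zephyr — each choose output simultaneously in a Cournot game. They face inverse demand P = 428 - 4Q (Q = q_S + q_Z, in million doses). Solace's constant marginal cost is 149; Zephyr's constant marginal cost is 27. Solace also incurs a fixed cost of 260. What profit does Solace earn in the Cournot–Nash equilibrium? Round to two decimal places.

424.69

Solace's profit: π_S = (428 - 4Q)q_S - (149q_S). Setting ∂π_S/∂q_S = 0: 279 - 8q_S - 4(q_Z) = 0.
Zephyr's profit: π_Z = (428 - 4Q)q_Z - (27q_Z). Setting ∂π_Z/∂q_Z = 0: 401 - 8q_Z - 4(q_S) = 0.
Best responses: q_S = (279 - 4q_Z)/8, q_Z = (401 - 4q_S)/8.
Substituting one into the other gives q_S = 157/12 and q_Z = 523/12.
Price P = 428 - 4·(170/3) = 604/3.
Solace's profit: (604/3 - 149)·(157/12) - 260 = 424.6944.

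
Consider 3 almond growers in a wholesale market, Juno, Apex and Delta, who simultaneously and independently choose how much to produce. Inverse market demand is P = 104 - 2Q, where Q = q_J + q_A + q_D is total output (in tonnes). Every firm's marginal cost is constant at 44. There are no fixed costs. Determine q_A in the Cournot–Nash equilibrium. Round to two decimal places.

A representative firm's profit is π_i = q_i(104 - 2Q) - 44q_i.
First-order condition (treating rivals' output as given): 60 - 4q_i - 2·Σ_{j≠i} q_j = 0.
By symmetry each firm produces the same amount; substituting Σ_{j≠i} q_j = 2q_i yields q_i = 60/8 = 15/2.

7.50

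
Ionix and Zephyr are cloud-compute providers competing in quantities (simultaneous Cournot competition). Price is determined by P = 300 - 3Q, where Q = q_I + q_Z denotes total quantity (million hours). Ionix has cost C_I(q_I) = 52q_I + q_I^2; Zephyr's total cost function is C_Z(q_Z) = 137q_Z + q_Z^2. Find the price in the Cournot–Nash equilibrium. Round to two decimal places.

187.91

Ionix's profit: π_I = (300 - 3Q)q_I - (52q_I + q_I²). Setting ∂π_I/∂q_I = 0: 248 - 8q_I - 3(q_Z) = 0.
Zephyr's first-order condition: 163 - 8q_Z - 3(q_I) = 0.
Best responses: q_I = (248 - 3q_Z)/8, q_Z = (163 - 3q_I)/8.
Substituting one into the other gives q_I = 299/11 and q_Z = 112/11.
Total output Q = 411/11, so price P = 300 - 3·(411/11) = 187.9091.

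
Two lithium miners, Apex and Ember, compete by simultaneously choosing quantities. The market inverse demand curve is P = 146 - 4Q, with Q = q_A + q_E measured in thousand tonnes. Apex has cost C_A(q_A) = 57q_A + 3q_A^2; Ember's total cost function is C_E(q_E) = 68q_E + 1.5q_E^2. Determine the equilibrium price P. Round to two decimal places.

105.33

Apex's profit: π_A = (146 - 4Q)q_A - (57q_A + 3q_A²). Setting ∂π_A/∂q_A = 0: 89 - 14q_A - 4(q_E) = 0.
Ember's first-order condition: 78 - 11q_E - 4(q_A) = 0.
So q_A = (89 - 4q_E)/14 and q_E = (78 - 4q_A)/11.
Solving the pair: q_A = 29/6, q_E = 16/3.
Total output Q = 61/6, so price P = 146 - 4·(61/6) = 316/3.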